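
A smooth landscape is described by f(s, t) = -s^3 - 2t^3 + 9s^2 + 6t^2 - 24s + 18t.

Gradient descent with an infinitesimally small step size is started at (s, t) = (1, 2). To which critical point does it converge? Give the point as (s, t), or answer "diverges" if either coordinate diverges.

f is separable, so gradient descent decouples: s follows -∂f/∂s, t follows -∂f/∂t.
∂f/∂s = -3(s - 4)(s - 2); at s=1 this is -9, so s increases.
∂f/∂t = -6(t - 3)(t + 1); at t=2 this is 18, so t decreases.
s converges to its nearest critical value 2 (a local min of the s-part); t converges to -1. The iterate converges to (2, -1).

(2, -1)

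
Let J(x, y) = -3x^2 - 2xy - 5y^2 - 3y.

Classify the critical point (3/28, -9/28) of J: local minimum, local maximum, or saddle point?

local maximum

The Hessian of J is constant: H = [[-6, -2], [-2, -10]].
det(H) = (-6)·(-10) − (-2)² = 56.
det(H) > 0 and tr(H) = -16 < 0, so H is negative definite and the point is a local maximum.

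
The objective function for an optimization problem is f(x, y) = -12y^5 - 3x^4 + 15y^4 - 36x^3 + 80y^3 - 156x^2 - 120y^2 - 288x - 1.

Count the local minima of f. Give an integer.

2

f separates as a function of x plus a function of y, so ∇f=0 decouples.
∂f/∂x = -12(x + 2)(x + 3)(x + 4) = 0 at x ∈ {-4, -3, -2}; ∂f/∂y = -60y(y - 2)(y - 1)(y + 2) = 0 at y ∈ {-2, 0, 1, 2}.
The Hessian is diagonal: diag(f_xx, f_yy). Second derivatives: f_xx(-4)=-24, f_xx(-3)=12, f_xx(-2)=-24; f_yy(-2)=1440, f_yy(0)=-240, f_yy(1)=180, f_yy(2)=-480.
Local minima occur where both diagonal entries positive: (-3, -2), (-3, 1). Count: 2.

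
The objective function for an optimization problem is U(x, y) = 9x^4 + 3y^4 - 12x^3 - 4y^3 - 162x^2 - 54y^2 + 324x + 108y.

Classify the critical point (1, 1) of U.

local maximum

The mixed partial ∂²U/∂x∂y is 0, so the Hessian at any point is diag(U_xx, U_yy) = diag(36(3x^2 - 2x - 9), 12(3y^2 - 2y - 9)).
At (1, 1): H = diag(-288, -96).
Both eigenvalues are negative, so H is negative definite: a local maximum.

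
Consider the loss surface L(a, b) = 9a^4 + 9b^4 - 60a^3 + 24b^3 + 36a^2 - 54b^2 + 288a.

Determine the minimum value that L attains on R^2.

-588

L(a,b) separates as P(a) + Q(b), so its minimum is min P + min Q.
P'(a) = 36(a - 4)(a - 2)(a + 1) vanishes at a ∈ {-1, 2, 4}; Q'(b) = 36b(b - 1)(b + 3) vanishes at b ∈ {-3, 0, 1}.
Local minima of P (where P''>0): P(-1)=-183, P(4)=192. Local minima of Q: Q(-3)=-405, Q(1)=-21.
So the global minimum of L is P(-1) + Q(-3) = -183 − 405 = -588, attained at (-1, -3).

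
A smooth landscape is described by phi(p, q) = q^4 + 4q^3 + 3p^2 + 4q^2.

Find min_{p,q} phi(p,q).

0

phi(p,q) separates as A(p) + B(q), so its minimum is min A + min B.
A'(p) = 6p vanishes at p ∈ {0}; B'(q) = 4q(q + 1)(q + 2) vanishes at q ∈ {-2, -1, 0}.
Local minima of A (where A''>0): A(0)=0. Local minima of B: B(-2)=0, B(0)=0.
So the global minimum of phi is A(0) + B(-2) = 0 + 0 = 0, attained at (0, -2).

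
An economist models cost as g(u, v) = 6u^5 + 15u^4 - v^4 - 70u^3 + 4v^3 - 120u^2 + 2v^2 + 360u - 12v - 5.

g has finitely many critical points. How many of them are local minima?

2

g separates as a function of u plus a function of v, so ∇g=0 decouples.
∂g/∂u = 30(u - 2)(u - 1)(u + 2)(u + 3) = 0 at u ∈ {-3, -2, 1, 2}; ∂g/∂v = -4(v - 3)(v - 1)(v + 1) = 0 at v ∈ {-1, 1, 3}.
The Hessian is diagonal: diag(g_uu, g_vv). Second derivatives: g_uu(-3)=-600, g_uu(-2)=360, g_uu(1)=-360, g_uu(2)=600; g_vv(-1)=-32, g_vv(1)=16, g_vv(3)=-32.
Local minima occur where both diagonal entries positive: (-2, 1), (2, 1). Count: 2.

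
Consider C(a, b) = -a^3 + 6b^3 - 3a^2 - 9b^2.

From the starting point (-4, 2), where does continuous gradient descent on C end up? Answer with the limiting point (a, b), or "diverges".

C is separable, so gradient descent decouples: a follows -∂C/∂a, b follows -∂C/∂b.
∂C/∂a = -3a(a + 2); at a=-4 this is -24, so a increases.
∂C/∂b = 18b(b - 1); at b=2 this is 36, so b decreases.
a converges to its nearest critical value -2 (a local min of the a-part); b converges to 1. The iterate converges to (-2, 1).

(-2, 1)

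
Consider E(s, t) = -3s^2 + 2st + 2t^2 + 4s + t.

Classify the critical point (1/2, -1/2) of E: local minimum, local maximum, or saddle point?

The Hessian of E is constant: H = [[-6, 2], [2, 4]].
det(H) = (-6)·4 − 2² = -28.
Since det(H) < 0, H is indefinite and the critical point is a saddle point.

saddle point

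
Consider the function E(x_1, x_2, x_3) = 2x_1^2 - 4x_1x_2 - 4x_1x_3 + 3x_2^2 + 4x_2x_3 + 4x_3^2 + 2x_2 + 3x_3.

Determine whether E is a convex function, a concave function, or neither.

convex

E is quadratic, so its Hessian is the constant matrix H = [[4, -4, -4], [-4, 6, 4], [-4, 4, 8]].
Leading principal minors: 4, 8, 32.
All positive ⇒ H ≻ 0 ⇒ convex.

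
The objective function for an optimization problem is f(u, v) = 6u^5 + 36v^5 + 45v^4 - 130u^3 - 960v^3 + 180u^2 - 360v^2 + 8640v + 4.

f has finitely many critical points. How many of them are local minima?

4

f separates as a function of u plus a function of v, so ∇f=0 decouples.
∂f/∂u = 30u(u - 3)(u - 1)(u + 4) = 0 at u ∈ {-4, 0, 1, 3}; ∂f/∂v = 180(v - 3)(v - 2)(v + 2)(v + 4) = 0 at v ∈ {-4, -2, 2, 3}.
The Hessian is diagonal: diag(f_uu, f_vv). Second derivatives: f_uu(-4)=-4200, f_uu(0)=360, f_uu(1)=-300, f_uu(3)=1260; f_vv(-4)=-15120, f_vv(-2)=7200, f_vv(2)=-4320, f_vv(3)=6300.
Local minima occur where both diagonal entries positive: (0, -2), (0, 3), (3, -2), (3, 3). Count: 4.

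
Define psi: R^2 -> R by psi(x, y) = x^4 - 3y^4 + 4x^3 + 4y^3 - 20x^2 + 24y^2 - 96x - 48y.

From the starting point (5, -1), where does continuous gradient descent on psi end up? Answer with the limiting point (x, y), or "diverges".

psi is separable, so gradient descent decouples: x follows -∂psi/∂x, y follows -∂psi/∂y.
∂psi/∂x = 4(x - 3)(x + 2)(x + 4); at x=5 this is 504, so x decreases.
∂psi/∂y = -12(y - 2)(y - 1)(y + 2); at y=-1 this is -72, so y increases.
x converges to its nearest critical value 3 (a local min of the x-part); y converges to 1. The iterate converges to (3, 1).

(3, 1)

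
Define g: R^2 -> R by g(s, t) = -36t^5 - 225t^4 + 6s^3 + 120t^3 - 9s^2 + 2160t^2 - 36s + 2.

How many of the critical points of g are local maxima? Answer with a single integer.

g separates as a function of s plus a function of t, so ∇g=0 decouples.
∂g/∂s = 18(s - 2)(s + 1) = 0 at s ∈ {-1, 2}; ∂g/∂t = -180t(t - 2)(t + 3)(t + 4) = 0 at t ∈ {-4, -3, 0, 2}.
The Hessian is diagonal: diag(g_ss, g_tt). Second derivatives: g_ss(-1)=-54, g_ss(2)=54; g_tt(-4)=4320, g_tt(-3)=-2700, g_tt(0)=4320, g_tt(2)=-10800.
Local maxima occur where both diagonal entries negative: (-1, -3), (-1, 2). Count: 2.

2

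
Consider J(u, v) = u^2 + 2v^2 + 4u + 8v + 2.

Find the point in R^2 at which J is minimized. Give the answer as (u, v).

(-2, -2)

J(u,v) separates as P(u) + Q(v) + 2, so its minimum is min P + min Q + 2.
P'(u) = 2u + 4 vanishes at u ∈ {-2}; Q'(v) = 4v + 8 vanishes at v ∈ {-2}.
Local minima of P (where P''>0): P(-2)=-4. Local minima of Q: Q(-2)=-8.
So the global minimum of J is P(-2) + Q(-2) + 2 = -4 − 8 + 2 = -10, attained at (-2, -2).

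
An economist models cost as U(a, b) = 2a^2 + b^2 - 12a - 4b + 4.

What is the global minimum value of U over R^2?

-18

U(a,b) separates as P(a) + Q(b) + 4, so its minimum is min P + min Q + 4.
P'(a) = 4a - 12 vanishes at a ∈ {3}; Q'(b) = 2b - 4 vanishes at b ∈ {2}.
Local minima of P (where P''>0): P(3)=-18. Local minima of Q: Q(2)=-4.
So the global minimum of U is P(3) + Q(2) + 4 = -18 − 4 + 4 = -18, attained at (3, 2).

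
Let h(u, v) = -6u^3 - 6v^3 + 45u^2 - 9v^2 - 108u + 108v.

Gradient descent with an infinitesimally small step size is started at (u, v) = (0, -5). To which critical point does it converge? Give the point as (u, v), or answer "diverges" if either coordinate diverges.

(2, -3)

h is separable, so gradient descent decouples: u follows -∂h/∂u, v follows -∂h/∂v.
∂h/∂u = -18(u - 3)(u - 2); at u=0 this is -108, so u increases.
∂h/∂v = -18(v - 2)(v + 3); at v=-5 this is -252, so v increases.
u converges to its nearest critical value 2 (a local min of the u-part); v converges to -3. The iterate converges to (2, -3).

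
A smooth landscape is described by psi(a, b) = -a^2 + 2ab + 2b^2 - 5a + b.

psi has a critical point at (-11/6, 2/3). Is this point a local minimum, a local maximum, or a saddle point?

The Hessian of psi is constant: H = [[-2, 2], [2, 4]].
det(H) = (-2)·4 − 2² = -12.
Since det(H) < 0, H is indefinite and the critical point is a saddle point.

saddle point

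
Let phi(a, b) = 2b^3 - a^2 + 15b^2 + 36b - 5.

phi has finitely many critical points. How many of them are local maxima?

1

phi separates as a function of a plus a function of b, so ∇phi=0 decouples.
∂phi/∂a = -2a = 0 at a ∈ {0}; ∂phi/∂b = 6(b + 2)(b + 3) = 0 at b ∈ {-3, -2}.
The Hessian is diagonal: diag(phi_aa, phi_bb). Second derivatives: phi_aa(0)=-2; phi_bb(-3)=-6, phi_bb(-2)=6.
Local maxima occur where both diagonal entries negative: (0, -3). Count: 1.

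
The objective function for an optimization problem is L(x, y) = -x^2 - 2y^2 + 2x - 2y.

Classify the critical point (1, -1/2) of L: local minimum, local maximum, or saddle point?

The Hessian of L is constant: H = [[-2, 0], [0, -4]].
det(H) = (-2)·(-4) − 0² = 8.
det(H) > 0 and tr(H) = -6 < 0, so H is negative definite and the point is a local maximum.

local maximum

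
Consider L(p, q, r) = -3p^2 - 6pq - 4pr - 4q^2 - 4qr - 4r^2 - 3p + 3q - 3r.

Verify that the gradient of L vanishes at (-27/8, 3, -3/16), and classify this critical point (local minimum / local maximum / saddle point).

local maximum

∇L = (-6p - 6q - 4r - 3, -6p - 8q - 4r + 3, -4p - 4q - 8r - 3); substituting (-27/8, 3, -3/16) gives ∇L = (0, 0, 0), so (-27/8, 3, -3/16) is indeed a critical point.
The Hessian is constant: H = [[-6, -6, -4], [-6, -8, -4], [-4, -4, -8]].
Leading principal minors: Δ₁ = -6, Δ₂ = 12, Δ₃ = -64.
The minors alternate sign starting negative (−, +, −), so H is negative definite: a local maximum.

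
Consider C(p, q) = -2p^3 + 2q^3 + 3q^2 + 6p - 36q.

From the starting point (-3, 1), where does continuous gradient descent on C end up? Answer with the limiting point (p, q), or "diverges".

(-1, 2)

C is separable, so gradient descent decouples: p follows -∂C/∂p, q follows -∂C/∂q.
∂C/∂p = -6(p - 1)(p + 1); at p=-3 this is -48, so p increases.
∂C/∂q = 6(q - 2)(q + 3); at q=1 this is -24, so q increases.
p converges to its nearest critical value -1 (a local min of the p-part); q converges to 2. The iterate converges to (-1, 2).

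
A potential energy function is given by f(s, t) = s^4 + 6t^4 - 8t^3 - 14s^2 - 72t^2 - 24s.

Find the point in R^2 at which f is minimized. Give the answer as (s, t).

(3, 3)

f(s,t) separates as P(s) + Q(t), so its minimum is min P + min Q.
P'(s) = 4(s - 3)(s + 1)(s + 2) vanishes at s ∈ {-2, -1, 3}; Q'(t) = 24t(t - 3)(t + 2) vanishes at t ∈ {-2, 0, 3}.
Local minima of P (where P''>0): P(-2)=8, P(3)=-117. Local minima of Q: Q(-2)=-128, Q(3)=-378.
So the global minimum of f is P(3) + Q(3) = -117 − 378 = -495, attained at (3, 3).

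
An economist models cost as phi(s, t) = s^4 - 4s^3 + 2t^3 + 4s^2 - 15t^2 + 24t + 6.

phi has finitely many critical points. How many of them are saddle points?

3

phi separates as a function of s plus a function of t, so ∇phi=0 decouples.
∂phi/∂s = 4s(s - 2)(s - 1) = 0 at s ∈ {0, 1, 2}; ∂phi/∂t = 6(t - 4)(t - 1) = 0 at t ∈ {1, 4}.
The Hessian is diagonal: diag(phi_ss, phi_tt). Second derivatives: phi_ss(0)=8, phi_ss(1)=-4, phi_ss(2)=8; phi_tt(1)=-18, phi_tt(4)=18.
Saddle points occur where the two diagonal entries have opposite signs: (0, 1), (1, 4), (2, 1). Count: 3.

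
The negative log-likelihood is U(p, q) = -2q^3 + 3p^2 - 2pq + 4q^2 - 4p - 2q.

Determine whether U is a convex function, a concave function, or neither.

The term -2q^3 is cubic, so the Hessian is not constant.
∂²U/∂q² = -12q + 8, which takes both signs as q varies (negative for sufficiently large q). A diagonal entry of the Hessian changing sign means the Hessian is neither positive- nor negative-semidefinite on all of R^2.

neither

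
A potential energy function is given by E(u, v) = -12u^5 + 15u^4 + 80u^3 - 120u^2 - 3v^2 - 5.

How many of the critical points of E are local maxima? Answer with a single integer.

2

E separates as a function of u plus a function of v, so ∇E=0 decouples.
∂E/∂u = -60u(u - 2)(u - 1)(u + 2) = 0 at u ∈ {-2, 0, 1, 2}; ∂E/∂v = -6v = 0 at v ∈ {0}.
The Hessian is diagonal: diag(E_uu, E_vv). Second derivatives: E_uu(-2)=1440, E_uu(0)=-240, E_uu(1)=180, E_uu(2)=-480; E_vv(0)=-6.
Local maxima occur where both diagonal entries negative: (0, 0), (2, 0). Count: 2.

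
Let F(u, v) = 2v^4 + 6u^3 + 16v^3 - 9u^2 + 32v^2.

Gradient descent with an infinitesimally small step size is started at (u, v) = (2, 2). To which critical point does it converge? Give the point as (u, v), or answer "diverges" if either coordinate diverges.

F is separable, so gradient descent decouples: u follows -∂F/∂u, v follows -∂F/∂v.
∂F/∂u = 18u(u - 1); at u=2 this is 36, so u decreases.
∂F/∂v = 8v(v + 2)(v + 4); at v=2 this is 384, so v decreases.
u converges to its nearest critical value 1 (a local min of the u-part); v converges to 0. The iterate converges to (1, 0).

(1, 0)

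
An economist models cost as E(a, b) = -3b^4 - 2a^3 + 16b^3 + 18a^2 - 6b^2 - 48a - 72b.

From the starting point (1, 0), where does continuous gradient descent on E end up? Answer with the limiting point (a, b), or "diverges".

(2, 2)

E is separable, so gradient descent decouples: a follows -∂E/∂a, b follows -∂E/∂b.
∂E/∂a = -6(a - 4)(a - 2); at a=1 this is -18, so a increases.
∂E/∂b = -12(b - 3)(b - 2)(b + 1); at b=0 this is -72, so b increases.
a converges to its nearest critical value 2 (a local min of the a-part); b converges to 2. The iterate converges to (2, 2).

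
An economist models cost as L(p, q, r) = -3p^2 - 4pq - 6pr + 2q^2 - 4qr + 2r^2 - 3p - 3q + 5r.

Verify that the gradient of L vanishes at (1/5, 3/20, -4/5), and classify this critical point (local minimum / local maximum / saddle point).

saddle point

∇L = (-6p - 4q - 6r - 3, -4p + 4q - 4r - 3, -6p - 4q + 4r + 5); substituting (1/5, 3/20, -4/5) gives ∇L = (0, 0, 0), so (1/5, 3/20, -4/5) is indeed a critical point.
The Hessian is constant: H = [[-6, -4, -6], [-4, 4, -4], [-6, -4, 4]].
Leading principal minors: Δ₁ = -6, Δ₂ = -40, Δ₃ = -400.
The minors fit neither the all-positive nor the alternating-sign pattern, so H is indefinite: a saddle point.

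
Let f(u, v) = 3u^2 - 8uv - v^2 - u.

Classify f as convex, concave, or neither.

f is quadratic, so its Hessian is the constant matrix H = [[6, -8], [-8, -2]].
det(H) = -76, tr(H) = 4.
det(H) < 0, so H is indefinite: neither convex nor concave.

neither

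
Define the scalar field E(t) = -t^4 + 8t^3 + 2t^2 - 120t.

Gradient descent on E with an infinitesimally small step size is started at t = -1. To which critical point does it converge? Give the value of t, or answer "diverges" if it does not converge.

E'(t) = -4(t - 5)(t - 3)(t + 2), so E'(-1) = -96.
Gradient descent moves in the -E' direction, i.e. t is increasing.
The nearest critical point in that direction is t = 3, where E'' = 40 > 0 (a local minimum). The iterate converges there.

3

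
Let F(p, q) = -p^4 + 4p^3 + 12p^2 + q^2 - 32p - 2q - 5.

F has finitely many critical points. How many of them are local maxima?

F separates as a function of p plus a function of q, so ∇F=0 decouples.
∂F/∂p = -4(p - 4)(p - 1)(p + 2) = 0 at p ∈ {-2, 1, 4}; ∂F/∂q = 2(q - 1) = 0 at q ∈ {1}.
The Hessian is diagonal: diag(F_pp, F_qq). Second derivatives: F_pp(-2)=-72, F_pp(1)=36, F_pp(4)=-72; F_qq(1)=2.
Local maxima occur where both diagonal entries negative: none. Count: 0.

0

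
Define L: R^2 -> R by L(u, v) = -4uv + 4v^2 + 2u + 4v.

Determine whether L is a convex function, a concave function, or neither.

L is quadratic, so its Hessian is the constant matrix H = [[0, -4], [-4, 8]].
det(H) = -16, tr(H) = 8.
det(H) < 0, so H is indefinite: neither convex nor concave.

neither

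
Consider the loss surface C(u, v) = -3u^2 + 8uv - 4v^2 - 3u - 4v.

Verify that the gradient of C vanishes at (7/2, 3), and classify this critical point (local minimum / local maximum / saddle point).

∇C = (-6u + 8v - 3, 8u - 8v - 4); substituting (7/2, 3) gives ∇C = (0, 0), so (7/2, 3) is indeed a critical point.
The Hessian of C is constant: H = [[-6, 8], [8, -8]].
det(H) = (-6)·(-8) − 8² = -16.
Since det(H) < 0, H is indefinite and the critical point is a saddle point.

saddle point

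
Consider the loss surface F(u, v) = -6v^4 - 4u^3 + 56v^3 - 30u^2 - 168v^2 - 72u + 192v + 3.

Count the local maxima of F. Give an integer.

F separates as a function of u plus a function of v, so ∇F=0 decouples.
∂F/∂u = -12(u + 2)(u + 3) = 0 at u ∈ {-3, -2}; ∂F/∂v = -24(v - 4)(v - 2)(v - 1) = 0 at v ∈ {1, 2, 4}.
The Hessian is diagonal: diag(F_uu, F_vv). Second derivatives: F_uu(-3)=12, F_uu(-2)=-12; F_vv(1)=-72, F_vv(2)=48, F_vv(4)=-144.
Local maxima occur where both diagonal entries negative: (-2, 1), (-2, 4). Count: 2.

2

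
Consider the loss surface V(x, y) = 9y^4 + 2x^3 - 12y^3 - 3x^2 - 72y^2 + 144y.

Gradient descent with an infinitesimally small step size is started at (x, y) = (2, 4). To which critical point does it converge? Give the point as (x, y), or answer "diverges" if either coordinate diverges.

(1, 2)

V is separable, so gradient descent decouples: x follows -∂V/∂x, y follows -∂V/∂y.
∂V/∂x = 6x(x - 1); at x=2 this is 12, so x decreases.
∂V/∂y = 36(y - 2)(y - 1)(y + 2); at y=4 this is 1296, so y decreases.
x converges to its nearest critical value 1 (a local min of the x-part); y converges to 2. The iterate converges to (1, 2).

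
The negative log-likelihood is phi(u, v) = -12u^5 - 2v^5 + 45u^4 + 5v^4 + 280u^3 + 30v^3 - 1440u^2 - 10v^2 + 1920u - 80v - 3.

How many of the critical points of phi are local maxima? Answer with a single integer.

4

phi separates as a function of u plus a function of v, so ∇phi=0 decouples.
∂phi/∂u = -60(u - 4)(u - 2)(u - 1)(u + 4) = 0 at u ∈ {-4, 1, 2, 4}; ∂phi/∂v = -10(v - 4)(v - 1)(v + 1)(v + 2) = 0 at v ∈ {-2, -1, 1, 4}.
The Hessian is diagonal: diag(phi_uu, phi_vv). Second derivatives: phi_uu(-4)=14400, phi_uu(1)=-900, phi_uu(2)=720, phi_uu(4)=-2880; phi_vv(-2)=180, phi_vv(-1)=-100, phi_vv(1)=180, phi_vv(4)=-900.
Local maxima occur where both diagonal entries negative: (1, -1), (1, 4), (4, -1), (4, 4). Count: 4.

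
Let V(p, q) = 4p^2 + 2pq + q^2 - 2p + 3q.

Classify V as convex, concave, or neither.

V is quadratic, so its Hessian is the constant matrix H = [[8, 2], [2, 2]].
det(H) = 12, tr(H) = 10.
det(H) > 0 and tr(H) > 0, so H is positive definite everywhere: convex.

convex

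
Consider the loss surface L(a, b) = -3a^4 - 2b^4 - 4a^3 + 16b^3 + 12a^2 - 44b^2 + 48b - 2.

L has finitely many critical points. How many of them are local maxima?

L separates as a function of a plus a function of b, so ∇L=0 decouples.
∂L/∂a = -12a(a - 1)(a + 2) = 0 at a ∈ {-2, 0, 1}; ∂L/∂b = -8(b - 3)(b - 2)(b - 1) = 0 at b ∈ {1, 2, 3}.
The Hessian is diagonal: diag(L_aa, L_bb). Second derivatives: L_aa(-2)=-72, L_aa(0)=24, L_aa(1)=-36; L_bb(1)=-16, L_bb(2)=8, L_bb(3)=-16.
Local maxima occur where both diagonal entries negative: (-2, 1), (-2, 3), (1, 1), (1, 3). Count: 4.

4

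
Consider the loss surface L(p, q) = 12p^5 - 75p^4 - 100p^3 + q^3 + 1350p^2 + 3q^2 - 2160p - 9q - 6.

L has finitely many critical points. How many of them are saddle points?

L separates as a function of p plus a function of q, so ∇L=0 decouples.
∂L/∂p = 60(p - 4)(p - 3)(p - 1)(p + 3) = 0 at p ∈ {-3, 1, 3, 4}; ∂L/∂q = 3(q - 1)(q + 3) = 0 at q ∈ {-3, 1}.
The Hessian is diagonal: diag(L_pp, L_qq). Second derivatives: L_pp(-3)=-10080, L_pp(1)=1440, L_pp(3)=-720, L_pp(4)=1260; L_qq(-3)=-12, L_qq(1)=12.
Saddle points occur where the two diagonal entries have opposite signs: (-3, 1), (1, -3), (3, 1), (4, -3). Count: 4.

4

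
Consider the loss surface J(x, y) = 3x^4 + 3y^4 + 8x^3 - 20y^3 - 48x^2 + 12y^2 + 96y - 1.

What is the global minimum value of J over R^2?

-574

J(x,y) separates as P(x) + Q(y) − 1, so its minimum is min P + min Q − 1.
P'(x) = 12x(x - 2)(x + 4) vanishes at x ∈ {-4, 0, 2}; Q'(y) = 12(y - 4)(y - 2)(y + 1) vanishes at y ∈ {-1, 2, 4}.
Local minima of P (where P''>0): P(-4)=-512, P(2)=-80. Local minima of Q: Q(-1)=-61, Q(4)=64.
So the global minimum of J is P(-4) + Q(-1) − 1 = -512 − 61 − 1 = -574, attained at (-4, -1).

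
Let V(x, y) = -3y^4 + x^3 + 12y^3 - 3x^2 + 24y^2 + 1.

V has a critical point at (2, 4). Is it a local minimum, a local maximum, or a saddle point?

saddle point

The mixed partial ∂²V/∂x∂y is 0, so the Hessian at any point is diag(V_xx, V_yy) = diag(6(x - 1), 12(-3y^2 + 6y + 4)).
At (2, 4): H = diag(6, -240).
The eigenvalues have opposite signs, so H is indefinite: a saddle point.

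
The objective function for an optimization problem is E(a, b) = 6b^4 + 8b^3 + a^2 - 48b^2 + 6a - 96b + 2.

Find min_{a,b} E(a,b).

-231

E(a,b) separates as P(a) + Q(b) + 2, so its minimum is min P + min Q + 2.
P'(a) = 2a + 6 vanishes at a ∈ {-3}; Q'(b) = 24(b - 2)(b + 1)(b + 2) vanishes at b ∈ {-2, -1, 2}.
Local minima of P (where P''>0): P(-3)=-9. Local minima of Q: Q(-2)=32, Q(2)=-224.
So the global minimum of E is P(-3) + Q(2) + 2 = -9 − 224 + 2 = -231, attained at (-3, 2).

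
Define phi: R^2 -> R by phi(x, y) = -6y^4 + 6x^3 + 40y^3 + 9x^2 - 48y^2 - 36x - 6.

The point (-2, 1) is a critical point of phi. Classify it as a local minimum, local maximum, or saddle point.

The mixed partial ∂²phi/∂x∂y is 0, so the Hessian at any point is diag(phi_xx, phi_yy) = diag(18(2x + 1), 24(-3y^2 + 10y - 4)).
At (-2, 1): H = diag(-54, 72).
The eigenvalues have opposite signs, so H is indefinite: a saddle point.

saddle point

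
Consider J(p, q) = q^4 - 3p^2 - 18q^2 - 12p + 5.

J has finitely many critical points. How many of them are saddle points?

J separates as a function of p plus a function of q, so ∇J=0 decouples.
∂J/∂p = -6(p + 2) = 0 at p ∈ {-2}; ∂J/∂q = 4q(q - 3)(q + 3) = 0 at q ∈ {-3, 0, 3}.
The Hessian is diagonal: diag(J_pp, J_qq). Second derivatives: J_pp(-2)=-6; J_qq(-3)=72, J_qq(0)=-36, J_qq(3)=72.
Saddle points occur where the two diagonal entries have opposite signs: (-2, -3), (-2, 3). Count: 2.

2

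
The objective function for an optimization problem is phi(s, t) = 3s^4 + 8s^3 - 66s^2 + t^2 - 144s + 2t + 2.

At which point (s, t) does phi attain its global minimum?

(3, -1)

phi(s,t) separates as P(s) + Q(t) + 2, so its minimum is min P + min Q + 2.
P'(s) = 12(s - 3)(s + 1)(s + 4) vanishes at s ∈ {-4, -1, 3}; Q'(t) = 2(t + 1) vanishes at t ∈ {-1}.
Local minima of P (where P''>0): P(-4)=-224, P(3)=-567. Local minima of Q: Q(-1)=-1.
So the global minimum of phi is P(3) + Q(-1) + 2 = -567 − 1 + 2 = -566, attained at (3, -1).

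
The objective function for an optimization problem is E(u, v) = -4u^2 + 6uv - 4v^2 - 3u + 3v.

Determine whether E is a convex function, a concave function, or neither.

concave

E is quadratic, so its Hessian is the constant matrix H = [[-8, 6], [6, -8]].
det(H) = 28, tr(H) = -16.
det(H) > 0 and tr(H) < 0, so H is negative definite everywhere: concave.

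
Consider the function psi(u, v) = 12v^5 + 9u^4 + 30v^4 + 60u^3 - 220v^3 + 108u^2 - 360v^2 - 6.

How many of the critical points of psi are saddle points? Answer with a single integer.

psi separates as a function of u plus a function of v, so ∇psi=0 decouples.
∂psi/∂u = 36u(u + 2)(u + 3) = 0 at u ∈ {-3, -2, 0}; ∂psi/∂v = 60v(v - 3)(v + 1)(v + 4) = 0 at v ∈ {-4, -1, 0, 3}.
The Hessian is diagonal: diag(psi_uu, psi_vv). Second derivatives: psi_uu(-3)=108, psi_uu(-2)=-72, psi_uu(0)=216; psi_vv(-4)=-5040, psi_vv(-1)=720, psi_vv(0)=-720, psi_vv(3)=5040.
Saddle points occur where the two diagonal entries have opposite signs: (-3, -4), (-3, 0), (-2, -1), (-2, 3), (0, -4), (0, 0). Count: 6.

6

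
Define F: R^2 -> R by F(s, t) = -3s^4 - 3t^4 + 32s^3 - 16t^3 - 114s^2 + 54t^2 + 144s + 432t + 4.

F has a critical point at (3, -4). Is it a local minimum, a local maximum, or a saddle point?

saddle point

The mixed partial ∂²F/∂s∂t is 0, so the Hessian at any point is diag(F_ss, F_tt) = diag(12(-3s^2 + 16s - 19), 12(-3t^2 - 8t + 9)).
At (3, -4): H = diag(24, -84).
The eigenvalues have opposite signs, so H is indefinite: a saddle point.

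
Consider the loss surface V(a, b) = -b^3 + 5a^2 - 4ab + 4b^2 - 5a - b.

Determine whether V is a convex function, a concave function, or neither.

neither

The term -b^3 is cubic, so the Hessian is not constant.
∂²V/∂b² = -6b + 8, which takes both signs as b varies (negative for sufficiently large b). A diagonal entry of the Hessian changing sign means the Hessian is neither positive- nor negative-semidefinite on all of R^2.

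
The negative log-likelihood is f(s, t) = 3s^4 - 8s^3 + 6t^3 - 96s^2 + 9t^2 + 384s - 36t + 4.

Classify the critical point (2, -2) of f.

The mixed partial ∂²f/∂s∂t is 0, so the Hessian at any point is diag(f_ss, f_tt) = diag(12(3s^2 - 4s - 16), 18(2t + 1)).
At (2, -2): H = diag(-144, -54).
Both eigenvalues are negative, so H is negative definite: a local maximum.

local maximum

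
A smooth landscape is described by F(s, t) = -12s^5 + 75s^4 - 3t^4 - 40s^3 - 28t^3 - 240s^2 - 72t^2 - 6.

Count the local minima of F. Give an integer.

F separates as a function of s plus a function of t, so ∇F=0 decouples.
∂F/∂s = -60s(s - 4)(s - 2)(s + 1) = 0 at s ∈ {-1, 0, 2, 4}; ∂F/∂t = -12t(t + 3)(t + 4) = 0 at t ∈ {-4, -3, 0}.
The Hessian is diagonal: diag(F_ss, F_tt). Second derivatives: F_ss(-1)=900, F_ss(0)=-480, F_ss(2)=720, F_ss(4)=-2400; F_tt(-4)=-48, F_tt(-3)=36, F_tt(0)=-144.
Local minima occur where both diagonal entries positive: (-1, -3), (2, -3). Count: 2.

2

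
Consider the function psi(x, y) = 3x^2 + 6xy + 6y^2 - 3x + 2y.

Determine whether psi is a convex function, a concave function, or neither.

convex

psi is quadratic, so its Hessian is the constant matrix H = [[6, 6], [6, 12]].
det(H) = 36, tr(H) = 18.
det(H) > 0 and tr(H) > 0, so H is positive definite everywhere: convex.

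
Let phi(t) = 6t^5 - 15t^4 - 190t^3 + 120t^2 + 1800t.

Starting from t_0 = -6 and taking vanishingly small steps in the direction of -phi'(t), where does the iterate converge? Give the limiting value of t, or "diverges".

diverges

phi'(t) = 30(t - 5)(t - 2)(t + 2)(t + 3), so phi'(-6) = 31680.
Gradient descent moves in the -phi' direction, i.e. t is decreasing.
There is no critical point below t=-6, and phi' keeps the same sign, so the iterate runs off to −∞.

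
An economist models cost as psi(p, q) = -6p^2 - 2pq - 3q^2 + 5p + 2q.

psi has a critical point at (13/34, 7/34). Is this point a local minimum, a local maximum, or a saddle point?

local maximum

The Hessian of psi is constant: H = [[-12, -2], [-2, -6]].
det(H) = (-12)·(-6) − (-2)² = 68.
det(H) > 0 and tr(H) = -18 < 0, so H is negative definite and the point is a local maximum.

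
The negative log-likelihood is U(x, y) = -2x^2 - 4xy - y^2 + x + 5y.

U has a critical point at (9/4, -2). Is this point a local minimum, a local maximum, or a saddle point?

saddle point

The Hessian of U is constant: H = [[-4, -4], [-4, -2]].
det(H) = (-4)·(-2) − (-4)² = -8.
Since det(H) < 0, H is indefinite and the critical point is a saddle point.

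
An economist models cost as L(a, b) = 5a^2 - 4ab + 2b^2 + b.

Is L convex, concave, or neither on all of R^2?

convex

L is quadratic, so its Hessian is the constant matrix H = [[10, -4], [-4, 4]].
det(H) = 24, tr(H) = 14.
det(H) > 0 and tr(H) > 0, so H is positive definite everywhere: convex.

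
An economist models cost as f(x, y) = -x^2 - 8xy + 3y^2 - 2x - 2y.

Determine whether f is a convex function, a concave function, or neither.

neither

f is quadratic, so its Hessian is the constant matrix H = [[-2, -8], [-8, 6]].
det(H) = -76, tr(H) = 4.
det(H) < 0, so H is indefinite: neither convex nor concave.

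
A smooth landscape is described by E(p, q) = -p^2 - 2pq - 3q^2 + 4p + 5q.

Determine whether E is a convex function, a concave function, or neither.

E is quadratic, so its Hessian is the constant matrix H = [[-2, -2], [-2, -6]].
det(H) = 8, tr(H) = -8.
det(H) > 0 and tr(H) < 0, so H is negative definite everywhere: concave.

concave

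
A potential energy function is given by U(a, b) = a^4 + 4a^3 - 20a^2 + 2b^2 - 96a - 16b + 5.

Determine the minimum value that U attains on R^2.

U(a,b) separates as P(a) + Q(b) + 5, so its minimum is min P + min Q + 5.
P'(a) = 4(a - 3)(a + 2)(a + 4) vanishes at a ∈ {-4, -2, 3}; Q'(b) = 4b - 16 vanishes at b ∈ {4}.
Local minima of P (where P''>0): P(-4)=64, P(3)=-279. Local minima of Q: Q(4)=-32.
So the global minimum of U is P(3) + Q(4) + 5 = -279 − 32 + 5 = -306, attained at (3, 4).

-306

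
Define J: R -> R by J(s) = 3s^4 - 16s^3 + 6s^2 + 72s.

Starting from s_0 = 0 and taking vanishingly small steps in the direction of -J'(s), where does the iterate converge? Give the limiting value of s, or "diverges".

-1

J'(s) = 12(s - 3)(s - 2)(s + 1), so J'(0) = 72.
Gradient descent moves in the -J' direction, i.e. s is decreasing.
The nearest critical point in that direction is s = -1, where J'' = 144 > 0 (a local minimum). The iterate converges there.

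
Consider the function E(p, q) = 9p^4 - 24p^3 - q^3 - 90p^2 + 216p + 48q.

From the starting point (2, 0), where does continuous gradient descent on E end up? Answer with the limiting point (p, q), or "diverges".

E is separable, so gradient descent decouples: p follows -∂E/∂p, q follows -∂E/∂q.
∂E/∂p = 36(p - 3)(p - 1)(p + 2); at p=2 this is -144, so p increases.
∂E/∂q = -3(q - 4)(q + 4); at q=0 this is 48, so q decreases.
p converges to its nearest critical value 3 (a local min of the p-part); q converges to -4. The iterate converges to (3, -4).

(3, -4)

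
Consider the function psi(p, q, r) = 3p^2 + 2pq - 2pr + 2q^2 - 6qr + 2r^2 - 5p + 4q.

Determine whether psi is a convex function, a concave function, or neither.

psi is quadratic, so its Hessian is the constant matrix H = [[6, 2, -2], [2, 4, -6], [-2, -6, 4]].
Leading principal minors: 6, 20, -104.
Neither pattern holds ⇒ H is indefinite ⇒ neither convex nor concave.

neither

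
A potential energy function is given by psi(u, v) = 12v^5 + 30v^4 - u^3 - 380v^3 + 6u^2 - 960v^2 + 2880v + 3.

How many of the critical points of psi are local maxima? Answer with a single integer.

2

psi separates as a function of u plus a function of v, so ∇psi=0 decouples.
∂psi/∂u = -3u(u - 4) = 0 at u ∈ {0, 4}; ∂psi/∂v = 60(v - 4)(v - 1)(v + 3)(v + 4) = 0 at v ∈ {-4, -3, 1, 4}.
The Hessian is diagonal: diag(psi_uu, psi_vv). Second derivatives: psi_uu(0)=12, psi_uu(4)=-12; psi_vv(-4)=-2400, psi_vv(-3)=1680, psi_vv(1)=-3600, psi_vv(4)=10080.
Local maxima occur where both diagonal entries negative: (4, -4), (4, 1). Count: 2.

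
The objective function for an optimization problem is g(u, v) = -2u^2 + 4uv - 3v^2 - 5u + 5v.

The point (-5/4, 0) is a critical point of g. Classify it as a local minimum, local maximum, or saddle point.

The Hessian of g is constant: H = [[-4, 4], [4, -6]].
det(H) = (-4)·(-6) − 4² = 8.
det(H) > 0 and tr(H) = -10 < 0, so H is negative definite and the point is a local maximum.

local maximum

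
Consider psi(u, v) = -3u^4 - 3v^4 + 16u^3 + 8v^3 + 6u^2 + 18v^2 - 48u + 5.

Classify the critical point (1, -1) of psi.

saddle point

The mixed partial ∂²psi/∂u∂v is 0, so the Hessian at any point is diag(psi_uu, psi_vv) = diag(12(-3u^2 + 8u + 1), 12(-3v^2 + 4v + 3)).
At (1, -1): H = diag(72, -48).
The eigenvalues have opposite signs, so H is indefinite: a saddle point.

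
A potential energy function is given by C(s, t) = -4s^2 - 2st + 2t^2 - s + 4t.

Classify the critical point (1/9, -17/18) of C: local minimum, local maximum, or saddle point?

saddle point

The Hessian of C is constant: H = [[-8, -2], [-2, 4]].
det(H) = (-8)·4 − (-2)² = -36.
Since det(H) < 0, H is indefinite and the critical point is a saddle point.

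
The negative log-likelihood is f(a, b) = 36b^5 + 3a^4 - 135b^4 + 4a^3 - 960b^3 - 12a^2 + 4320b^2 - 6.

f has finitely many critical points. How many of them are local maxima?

f separates as a function of a plus a function of b, so ∇f=0 decouples.
∂f/∂a = 12a(a - 1)(a + 2) = 0 at a ∈ {-2, 0, 1}; ∂f/∂b = 180b(b - 4)(b - 3)(b + 4) = 0 at b ∈ {-4, 0, 3, 4}.
The Hessian is diagonal: diag(f_aa, f_bb). Second derivatives: f_aa(-2)=72, f_aa(0)=-24, f_aa(1)=36; f_bb(-4)=-40320, f_bb(0)=8640, f_bb(3)=-3780, f_bb(4)=5760.
Local maxima occur where both diagonal entries negative: (0, -4), (0, 3). Count: 2.

2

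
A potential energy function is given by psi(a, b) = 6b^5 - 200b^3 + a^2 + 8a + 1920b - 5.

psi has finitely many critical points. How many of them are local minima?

2

psi separates as a function of a plus a function of b, so ∇psi=0 decouples.
∂psi/∂a = 2(a + 4) = 0 at a ∈ {-4}; ∂psi/∂b = 30(b - 4)(b - 2)(b + 2)(b + 4) = 0 at b ∈ {-4, -2, 2, 4}.
The Hessian is diagonal: diag(psi_aa, psi_bb). Second derivatives: psi_aa(-4)=2; psi_bb(-4)=-2880, psi_bb(-2)=1440, psi_bb(2)=-1440, psi_bb(4)=2880.
Local minima occur where both diagonal entries positive: (-4, -2), (-4, 4). Count: 2.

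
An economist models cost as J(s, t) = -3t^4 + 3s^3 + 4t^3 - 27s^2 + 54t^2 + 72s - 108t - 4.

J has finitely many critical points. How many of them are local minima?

J separates as a function of s plus a function of t, so ∇J=0 decouples.
∂J/∂s = 9(s - 4)(s - 2) = 0 at s ∈ {2, 4}; ∂J/∂t = -12(t - 3)(t - 1)(t + 3) = 0 at t ∈ {-3, 1, 3}.
The Hessian is diagonal: diag(J_ss, J_tt). Second derivatives: J_ss(2)=-18, J_ss(4)=18; J_tt(-3)=-288, J_tt(1)=96, J_tt(3)=-144.
Local minima occur where both diagonal entries positive: (4, 1). Count: 1.

1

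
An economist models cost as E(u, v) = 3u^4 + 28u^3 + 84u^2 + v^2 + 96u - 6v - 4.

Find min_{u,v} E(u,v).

E(u,v) separates as P(u) + Q(v) − 4, so its minimum is min P + min Q − 4.
P'(u) = 12(u + 1)(u + 2)(u + 4) vanishes at u ∈ {-4, -2, -1}; Q'(v) = 2v - 6 vanishes at v ∈ {3}.
Local minima of P (where P''>0): P(-4)=-64, P(-1)=-37. Local minima of Q: Q(3)=-9.
So the global minimum of E is P(-4) + Q(3) − 4 = -64 − 9 − 4 = -77, attained at (-4, 3).

-77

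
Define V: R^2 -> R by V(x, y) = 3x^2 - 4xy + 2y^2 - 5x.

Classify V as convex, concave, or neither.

V is quadratic, so its Hessian is the constant matrix H = [[6, -4], [-4, 4]].
det(H) = 8, tr(H) = 10.
det(H) > 0 and tr(H) > 0, so H is positive definite everywhere: convex.

convex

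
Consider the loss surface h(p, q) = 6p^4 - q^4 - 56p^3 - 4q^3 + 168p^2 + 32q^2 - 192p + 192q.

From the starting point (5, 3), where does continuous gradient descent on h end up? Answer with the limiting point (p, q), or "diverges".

(4, -3)

h is separable, so gradient descent decouples: p follows -∂h/∂p, q follows -∂h/∂q.
∂h/∂p = 24(p - 4)(p - 2)(p - 1); at p=5 this is 288, so p decreases.
∂h/∂q = -4(q - 4)(q + 3)(q + 4); at q=3 this is 168, so q decreases.
p converges to its nearest critical value 4 (a local min of the p-part); q converges to -3. The iterate converges to (4, -3).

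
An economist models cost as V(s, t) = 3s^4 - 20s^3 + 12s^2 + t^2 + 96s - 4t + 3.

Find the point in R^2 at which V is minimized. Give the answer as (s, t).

(-1, 2)

V(s,t) separates as P(s) + Q(t) + 3, so its minimum is min P + min Q + 3.
P'(s) = 12(s - 4)(s - 2)(s + 1) vanishes at s ∈ {-1, 2, 4}; Q'(t) = 2(t - 2) vanishes at t ∈ {2}.
Local minima of P (where P''>0): P(-1)=-61, P(4)=64. Local minima of Q: Q(2)=-4.
So the global minimum of V is P(-1) + Q(2) + 3 = -61 − 4 + 3 = -62, attained at (-1, 2).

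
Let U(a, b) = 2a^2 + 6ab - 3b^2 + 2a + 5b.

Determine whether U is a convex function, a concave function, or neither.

U is quadratic, so its Hessian is the constant matrix H = [[4, 6], [6, -6]].
det(H) = -60, tr(H) = -2.
det(H) < 0, so H is indefinite: neither convex nor concave.

neither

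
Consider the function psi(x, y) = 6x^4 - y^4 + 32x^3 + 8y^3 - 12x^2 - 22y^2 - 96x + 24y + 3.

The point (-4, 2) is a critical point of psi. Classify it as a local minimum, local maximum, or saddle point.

local minimum

The mixed partial ∂²psi/∂x∂y is 0, so the Hessian at any point is diag(psi_xx, psi_yy) = diag(24(3x^2 + 8x - 1), 4(-3y^2 + 12y - 11)).
At (-4, 2): H = diag(360, 4).
Both eigenvalues are positive, so H is positive definite: a local minimum.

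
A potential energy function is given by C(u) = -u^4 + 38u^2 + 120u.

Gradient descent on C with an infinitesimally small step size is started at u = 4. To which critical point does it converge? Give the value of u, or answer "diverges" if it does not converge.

C'(u) = -4(u - 5)(u + 2)(u + 3), so C'(4) = 168.
Gradient descent moves in the -C' direction, i.e. u is decreasing.
The nearest critical point in that direction is u = -2, where C'' = 28 > 0 (a local minimum). The iterate converges there.

-2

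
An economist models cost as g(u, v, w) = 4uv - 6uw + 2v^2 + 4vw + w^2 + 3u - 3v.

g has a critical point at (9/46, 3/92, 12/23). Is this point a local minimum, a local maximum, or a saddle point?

The Hessian is constant: H = [[0, 4, -6], [4, 4, 4], [-6, 4, 2]].
Leading principal minors: Δ₁ = 0, Δ₂ = -16, Δ₃ = -368.
The minors fit neither the all-positive nor the alternating-sign pattern, so H is indefinite: a saddle point.

saddle point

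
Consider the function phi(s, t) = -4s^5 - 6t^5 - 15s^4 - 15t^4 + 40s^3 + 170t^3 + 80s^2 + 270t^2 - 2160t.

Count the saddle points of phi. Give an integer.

phi separates as a function of s plus a function of t, so ∇phi=0 decouples.
∂phi/∂s = -20s(s - 2)(s + 1)(s + 4) = 0 at s ∈ {-4, -1, 0, 2}; ∂phi/∂t = -30(t - 3)(t - 2)(t + 3)(t + 4) = 0 at t ∈ {-4, -3, 2, 3}.
The Hessian is diagonal: diag(phi_ss, phi_tt). Second derivatives: phi_ss(-4)=1440, phi_ss(-1)=-180, phi_ss(0)=160, phi_ss(2)=-720; phi_tt(-4)=1260, phi_tt(-3)=-900, phi_tt(2)=900, phi_tt(3)=-1260.
Saddle points occur where the two diagonal entries have opposite signs: (-4, -3), (-4, 3), (-1, -4), (-1, 2), (0, -3), (0, 3), (2, -4), (2, 2). Count: 8.

8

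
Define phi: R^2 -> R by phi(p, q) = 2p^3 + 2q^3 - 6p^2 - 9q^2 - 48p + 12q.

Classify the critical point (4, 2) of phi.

local minimum

The mixed partial ∂²phi/∂p∂q is 0, so the Hessian at any point is diag(phi_pp, phi_qq) = diag(12(p - 1), 6(2q - 3)).
At (4, 2): H = diag(36, 6).
Both eigenvalues are positive, so H is positive definite: a local minimum.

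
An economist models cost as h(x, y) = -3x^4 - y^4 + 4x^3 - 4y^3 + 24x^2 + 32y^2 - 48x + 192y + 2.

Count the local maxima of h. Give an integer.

4

h separates as a function of x plus a function of y, so ∇h=0 decouples.
∂h/∂x = -12(x - 2)(x - 1)(x + 2) = 0 at x ∈ {-2, 1, 2}; ∂h/∂y = -4(y - 4)(y + 3)(y + 4) = 0 at y ∈ {-4, -3, 4}.
The Hessian is diagonal: diag(h_xx, h_yy). Second derivatives: h_xx(-2)=-144, h_xx(1)=36, h_xx(2)=-48; h_yy(-4)=-32, h_yy(-3)=28, h_yy(4)=-224.
Local maxima occur where both diagonal entries negative: (-2, -4), (-2, 4), (2, -4), (2, 4). Count: 4.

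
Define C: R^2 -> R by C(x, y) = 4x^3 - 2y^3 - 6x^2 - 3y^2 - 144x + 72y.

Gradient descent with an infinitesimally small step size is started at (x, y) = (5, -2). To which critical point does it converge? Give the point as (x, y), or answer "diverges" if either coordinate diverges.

C is separable, so gradient descent decouples: x follows -∂C/∂x, y follows -∂C/∂y.
∂C/∂x = 12(x - 4)(x + 3); at x=5 this is 96, so x decreases.
∂C/∂y = -6(y - 3)(y + 4); at y=-2 this is 60, so y decreases.
x converges to its nearest critical value 4 (a local min of the x-part); y converges to -4. The iterate converges to (4, -4).

(4, -4)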